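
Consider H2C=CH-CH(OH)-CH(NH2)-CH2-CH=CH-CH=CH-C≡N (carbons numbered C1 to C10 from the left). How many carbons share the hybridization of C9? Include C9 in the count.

6

C9 is sp2 (one π bond).
C1: sp2 ✓
C2: sp2 ✓
C3: sp3
C4: sp3
C5: sp3
C6: sp2 ✓
C7: sp2 ✓
C8: sp2 ✓
C9: sp2 ✓
C10: sp
6 carbons are sp2.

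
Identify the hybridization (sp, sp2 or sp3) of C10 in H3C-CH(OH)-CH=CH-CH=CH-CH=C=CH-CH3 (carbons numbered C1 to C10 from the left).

C10 has 4 σ bonds: steric number 4 → sp3.

sp³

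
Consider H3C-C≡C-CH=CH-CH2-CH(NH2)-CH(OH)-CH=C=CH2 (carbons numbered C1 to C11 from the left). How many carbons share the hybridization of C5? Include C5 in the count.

4

C5 is sp2 (one π bond).
C1: sp3
C2: sp
C3: sp
C4: sp2 ✓
C5: sp2 ✓
C6: sp3
C7: sp3
C8: sp3
C9: sp2 ✓
C10: sp
C11: sp2 ✓
4 carbons are sp2.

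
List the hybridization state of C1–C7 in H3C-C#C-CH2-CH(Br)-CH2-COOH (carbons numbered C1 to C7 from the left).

C1 sp3, C2 sp, C3 sp, C4 sp3, C5 sp3, C6 sp3, C7 sp2

C1 — 4 σ bonds. Steric number 4, so sp3.
C2 is sp: 2 σ bonds, plus two π bonds, 2 electron-density regions.
C3 (2 σ bonds, plus two π bonds) has steric number 2: sp.
C4 carries 4 σ bonds, giving a steric number of 4, so it is sp3.
C5 (4 σ bonds) has steric number 4: sp3.
C6 — 4 σ bonds. Steric number 4, so sp3.
C7: 3 σ bonds, plus one π bond — 3 electron domains, sp2.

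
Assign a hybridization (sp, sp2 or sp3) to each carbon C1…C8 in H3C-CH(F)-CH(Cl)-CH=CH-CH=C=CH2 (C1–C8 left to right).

C1 — 4 σ bonds. Steric number 4, so sp3.
C2 — 4 σ bonds. Steric number 4, so sp3.
C3 (4 σ bonds) has steric number 4: sp3.
C4: 3 σ bonds, plus one π bond; 3 regions of electron density → sp2.
C5 (3 σ bonds, plus one π bond) has steric number 3: sp2.
C6 is sp2: 3 σ bonds, plus one π bond, 3 electron-density regions.
C7 — 2 σ bonds, plus two π bonds. Steric number 2, so sp.
C8 has 3 σ bonds, plus one π bond: steric number 3 → sp2.

C1 sp3, C2 sp3, C3 sp3, C4 sp2, C5 sp2, C6 sp2, C7 sp, C8 sp2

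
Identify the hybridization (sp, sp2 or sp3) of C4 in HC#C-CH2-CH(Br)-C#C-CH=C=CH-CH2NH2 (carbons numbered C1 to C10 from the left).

C4 (4 σ bonds) has steric number 4: sp3.

sp3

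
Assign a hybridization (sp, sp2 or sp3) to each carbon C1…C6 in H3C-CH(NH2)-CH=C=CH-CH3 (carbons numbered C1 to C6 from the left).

C1 sp3, C2 sp3, C3 sp2, C4 sp, C5 sp2, C6 sp3

C1 — 4 σ bonds. Steric number 4, so sp3.
C2 carries 4 σ bonds, giving a steric number of 4, so it is sp3.
C3 has 3 σ bonds, plus one π bond: steric number 3 → sp2.
C4: 2 σ bonds, plus two π bonds — 2 electron domains, sp.
C5 — 3 σ bonds, plus one π bond. Steric number 3, so sp2.
C6 carries 4 σ bonds, giving a steric number of 4, so it is sp3.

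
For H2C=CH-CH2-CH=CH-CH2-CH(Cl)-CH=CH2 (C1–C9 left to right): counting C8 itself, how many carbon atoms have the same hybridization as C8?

6

C8 is sp2 (one π bond).
C1: sp2 ✓
C2: sp2 ✓
C3: sp3
C4: sp2 ✓
C5: sp2 ✓
C6: sp3
C7: sp3
C8: sp2 ✓
C9: sp2 ✓
6 carbons are sp2.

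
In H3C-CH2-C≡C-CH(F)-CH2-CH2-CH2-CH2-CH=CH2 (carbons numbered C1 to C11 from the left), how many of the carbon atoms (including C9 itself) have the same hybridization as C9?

7

C9 is sp3 (only σ bonds).
C1: sp3 ✓
C2: sp3 ✓
C3: sp
C4: sp
C5: sp3 ✓
C6: sp3 ✓
C7: sp3 ✓
C8: sp3 ✓
C9: sp3 ✓
C10: sp2
C11: sp2
7 carbons are sp3.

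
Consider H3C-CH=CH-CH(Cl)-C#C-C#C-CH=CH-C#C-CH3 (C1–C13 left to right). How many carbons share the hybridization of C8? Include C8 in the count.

C8 is sp (two π bonds).
C1: sp3
C2: sp2
C3: sp2
C4: sp3
C5: sp ✓
C6: sp ✓
C7: sp ✓
C8: sp ✓
C9: sp2
C10: sp2
C11: sp ✓
C12: sp ✓
C13: sp3
6 carbons are sp.

6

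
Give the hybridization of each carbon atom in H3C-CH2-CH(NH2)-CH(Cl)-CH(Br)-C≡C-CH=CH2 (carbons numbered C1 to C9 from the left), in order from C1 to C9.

C1: 4 σ bonds — 4 electron domains, sp3.
C2: 4 σ bonds; 4 regions of electron density → sp3.
C3: 4 σ bonds; 4 regions of electron density → sp3.
C4 — 4 σ bonds. Steric number 4, so sp3.
C5 is sp3: 4 σ bonds, 4 electron-density regions.
C6 (2 σ bonds, plus two π bonds) has steric number 2: sp.
C7 carries 2 σ bonds, plus two π bonds, giving a steric number of 2, so it is sp.
C8 — 3 σ bonds, plus one π bond. Steric number 3, so sp2.
C9: 3 σ bonds, plus one π bond; 3 regions of electron density → sp2.

C1 sp3, C2 sp3, C3 sp3, C4 sp3, C5 sp3, C6 sp, C7 sp, C8 sp2, C9 sp2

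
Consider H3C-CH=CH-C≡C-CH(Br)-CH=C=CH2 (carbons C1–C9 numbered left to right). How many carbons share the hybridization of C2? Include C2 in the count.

4

C2 is sp2 (one π bond).
C1: sp3
C2: sp2 ✓
C3: sp2 ✓
C4: sp
C5: sp
C6: sp3
C7: sp2 ✓
C8: sp
C9: sp2 ✓
4 carbons are sp2.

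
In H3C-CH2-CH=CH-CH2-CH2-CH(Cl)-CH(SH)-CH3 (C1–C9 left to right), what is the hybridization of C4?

C4 carries 3 σ bonds, plus one π bond, giving a steric number of 3, so it is sp2.

sp^2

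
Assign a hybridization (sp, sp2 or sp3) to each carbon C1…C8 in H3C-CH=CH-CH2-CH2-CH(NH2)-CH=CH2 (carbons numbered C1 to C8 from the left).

C1 sp3, C2 sp2, C3 sp2, C4 sp3, C5 sp3, C6 sp3, C7 sp2, C8 sp2

C1: 4 σ bonds — 4 electron domains, sp3.
C2 — 3 σ bonds, plus one π bond. Steric number 3, so sp2.
C3 has 3 σ bonds, plus one π bond: steric number 3 → sp2.
C4 is sp3: 4 σ bonds, 4 electron-density regions.
C5: 4 σ bonds; 4 regions of electron density → sp3.
C6 carries 4 σ bonds, giving a steric number of 4, so it is sp3.
C7: 3 σ bonds, plus one π bond; 3 regions of electron density → sp2.
C8: 3 σ bonds, plus one π bond; 3 regions of electron density → sp2.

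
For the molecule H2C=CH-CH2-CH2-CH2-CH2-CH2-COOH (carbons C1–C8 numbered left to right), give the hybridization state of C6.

sp³

C6: 4 σ bonds; 4 regions of electron density → sp3.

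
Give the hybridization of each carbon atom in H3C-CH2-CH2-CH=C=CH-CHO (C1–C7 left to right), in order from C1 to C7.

C1 sp3, C2 sp3, C3 sp3, C4 sp2, C5 sp, C6 sp2, C7 sp2

C1: 4 σ bonds; 4 regions of electron density → sp3.
C2 — 4 σ bonds. Steric number 4, so sp3.
C3 carries 4 σ bonds, giving a steric number of 4, so it is sp3.
C4 has 3 σ bonds, plus one π bond: steric number 3 → sp2.
C5 carries 2 σ bonds, plus two π bonds, giving a steric number of 2, so it is sp.
C6: 3 σ bonds, plus one π bond; 3 regions of electron density → sp2.
C7 — 3 σ bonds, plus one π bond. Steric number 3, so sp2.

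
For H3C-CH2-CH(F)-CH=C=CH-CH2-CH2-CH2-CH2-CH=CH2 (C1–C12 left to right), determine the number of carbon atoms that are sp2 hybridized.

C1: sp3
C2: sp3
C3: sp3
C4: sp2 ✓
C5: sp
C6: sp2 ✓
C7: sp3
C8: sp3
C9: sp3
C10: sp3
C11: sp2 ✓
C12: sp2 ✓
C4, C6, C11, C12 → 4 sp2 carbons.

4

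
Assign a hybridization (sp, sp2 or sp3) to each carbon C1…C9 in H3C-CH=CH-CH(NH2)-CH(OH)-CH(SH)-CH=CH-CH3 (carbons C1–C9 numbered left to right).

C1: 4 σ bonds; 4 regions of electron density → sp3.
C2: 3 σ bonds, plus one π bond — 3 electron domains, sp2.
C3 (3 σ bonds, plus one π bond) has steric number 3: sp2.
C4: 4 σ bonds — 4 electron domains, sp3.
C5 (4 σ bonds) has steric number 4: sp3.
C6: 4 σ bonds; 4 regions of electron density → sp3.
C7: 3 σ bonds, plus one π bond — 3 electron domains, sp2.
C8: 3 σ bonds, plus one π bond; 3 regions of electron density → sp2.
C9: 4 σ bonds — 4 electron domains, sp3.

C1 sp3, C2 sp2, C3 sp2, C4 sp3, C5 sp3, C6 sp3, C7 sp2, C8 sp2, C9 sp3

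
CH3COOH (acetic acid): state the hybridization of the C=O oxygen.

sp²

The C=O oxygen: 1 σ bond and 2 lone pairs, plus one π bond — 3 electron domains, sp2.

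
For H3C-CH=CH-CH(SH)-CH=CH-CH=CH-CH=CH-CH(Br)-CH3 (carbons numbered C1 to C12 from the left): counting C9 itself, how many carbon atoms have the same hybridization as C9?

C9 is sp2 (one π bond).
C1: sp3
C2: sp2 ✓
C3: sp2 ✓
C4: sp3
C5: sp2 ✓
C6: sp2 ✓
C7: sp2 ✓
C8: sp2 ✓
C9: sp2 ✓
C10: sp2 ✓
C11: sp3
C12: sp3
8 carbons are sp2.

8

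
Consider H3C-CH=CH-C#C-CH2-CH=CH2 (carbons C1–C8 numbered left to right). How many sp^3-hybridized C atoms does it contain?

2

C1: sp3 ✓
C2: sp2
C3: sp2
C4: sp
C5: sp
C6: sp3 ✓
C7: sp2
C8: sp2
C1, C6 → 2 sp3 carbons.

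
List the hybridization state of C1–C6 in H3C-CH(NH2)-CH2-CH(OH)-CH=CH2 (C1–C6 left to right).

C1 sp3, C2 sp3, C3 sp3, C4 sp3, C5 sp2, C6 sp2

C1 has 4 σ bonds: steric number 4 → sp3.
C2 — 4 σ bonds. Steric number 4, so sp3.
C3: 4 σ bonds — 4 electron domains, sp3.
C4 is sp3: 4 σ bonds, 4 electron-density regions.
C5 carries 3 σ bonds, plus one π bond, giving a steric number of 3, so it is sp2.
C6 — 3 σ bonds, plus one π bond. Steric number 3, so sp2.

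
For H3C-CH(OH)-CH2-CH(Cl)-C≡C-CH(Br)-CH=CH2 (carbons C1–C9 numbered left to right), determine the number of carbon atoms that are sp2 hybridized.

2

C1: sp3
C2: sp3
C3: sp3
C4: sp3
C5: sp
C6: sp
C7: sp3
C8: sp2 ✓
C9: sp2 ✓
C8, C9 → 2 sp2 carbons.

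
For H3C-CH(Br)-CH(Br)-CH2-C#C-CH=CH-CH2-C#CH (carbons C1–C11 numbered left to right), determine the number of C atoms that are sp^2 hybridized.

C1: sp3
C2: sp3
C3: sp3
C4: sp3
C5: sp
C6: sp
C7: sp2 ✓
C8: sp2 ✓
C9: sp3
C10: sp
C11: sp
C7, C8 → 2 sp2 carbons.

2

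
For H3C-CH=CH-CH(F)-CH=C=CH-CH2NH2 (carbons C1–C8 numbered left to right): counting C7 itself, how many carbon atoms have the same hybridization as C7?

C7 is sp2 (one π bond).
C1: sp3
C2: sp2 ✓
C3: sp2 ✓
C4: sp3
C5: sp2 ✓
C6: sp
C7: sp2 ✓
C8: sp3
4 carbons are sp2.

4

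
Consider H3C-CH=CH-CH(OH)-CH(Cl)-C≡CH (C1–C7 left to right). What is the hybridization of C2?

sp²

C2: 3 σ bonds, plus one π bond — 3 electron domains, sp2.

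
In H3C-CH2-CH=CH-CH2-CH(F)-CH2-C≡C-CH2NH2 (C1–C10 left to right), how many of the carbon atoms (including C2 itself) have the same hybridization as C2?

C2 is sp3 (only σ bonds).
C1: sp3 ✓
C2: sp3 ✓
C3: sp2
C4: sp2
C5: sp3 ✓
C6: sp3 ✓
C7: sp3 ✓
C8: sp
C9: sp
C10: sp3 ✓
6 carbons are sp3.

6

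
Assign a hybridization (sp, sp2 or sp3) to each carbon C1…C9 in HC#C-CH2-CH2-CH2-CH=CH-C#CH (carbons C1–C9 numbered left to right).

C1 sp, C2 sp, C3 sp3, C4 sp3, C5 sp3, C6 sp2, C7 sp2, C8 sp, C9 sp

C1 (2 σ bonds, plus two π bonds) has steric number 2: sp.
C2 carries 2 σ bonds, plus two π bonds, giving a steric number of 2, so it is sp.
C3: 4 σ bonds; 4 regions of electron density → sp3.
C4 is sp3: 4 σ bonds, 4 electron-density regions.
C5: 4 σ bonds — 4 electron domains, sp3.
C6 (3 σ bonds, plus one π bond) has steric number 3: sp2.
C7 (3 σ bonds, plus one π bond) has steric number 3: sp2.
C8 carries 2 σ bonds, plus two π bonds, giving a steric number of 2, so it is sp.
C9 carries 2 σ bonds, plus two π bonds, giving a steric number of 2, so it is sp.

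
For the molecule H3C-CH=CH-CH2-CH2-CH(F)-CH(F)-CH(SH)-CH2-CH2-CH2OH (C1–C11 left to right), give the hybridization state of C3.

sp2

C3 carries 3 σ bonds, plus one π bond, giving a steric number of 3, so it is sp2.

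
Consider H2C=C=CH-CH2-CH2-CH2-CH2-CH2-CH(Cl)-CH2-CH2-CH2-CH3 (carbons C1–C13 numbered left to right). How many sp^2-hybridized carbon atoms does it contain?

2

C1: sp2 ✓
C2: sp
C3: sp2 ✓
C4: sp3
C5: sp3
C6: sp3
C7: sp3
C8: sp3
C9: sp3
C10: sp3
C11: sp3
C12: sp3
C13: sp3
C1, C3 → 2 sp2 carbons.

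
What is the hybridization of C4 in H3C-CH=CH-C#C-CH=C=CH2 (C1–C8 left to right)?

C4 (2 σ bonds, plus two π bonds) has steric number 2: sp.

sp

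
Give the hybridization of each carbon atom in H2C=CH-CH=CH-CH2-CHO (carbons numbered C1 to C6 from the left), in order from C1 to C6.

C1 sp2, C2 sp2, C3 sp2, C4 sp2, C5 sp3, C6 sp2

C1 carries 3 σ bonds, plus one π bond, giving a steric number of 3, so it is sp2.
C2 — 3 σ bonds, plus one π bond. Steric number 3, so sp2.
C3 — 3 σ bonds, plus one π bond. Steric number 3, so sp2.
C4 — 3 σ bonds, plus one π bond. Steric number 3, so sp2.
C5: 4 σ bonds — 4 electron domains, sp3.
C6: 3 σ bonds, plus one π bond; 3 regions of electron density → sp2.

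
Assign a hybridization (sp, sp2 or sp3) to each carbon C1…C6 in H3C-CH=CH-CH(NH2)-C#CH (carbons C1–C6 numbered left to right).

C1 sp3, C2 sp2, C3 sp2, C4 sp3, C5 sp, C6 sp

C1 — 4 σ bonds. Steric number 4, so sp3.
C2 has 3 σ bonds, plus one π bond: steric number 3 → sp2.
C3 carries 3 σ bonds, plus one π bond, giving a steric number of 3, so it is sp2.
C4 is sp3: 4 σ bonds, 4 electron-density regions.
C5 (2 σ bonds, plus two π bonds) has steric number 2: sp.
C6 carries 2 σ bonds, plus two π bonds, giving a steric number of 2, so it is sp.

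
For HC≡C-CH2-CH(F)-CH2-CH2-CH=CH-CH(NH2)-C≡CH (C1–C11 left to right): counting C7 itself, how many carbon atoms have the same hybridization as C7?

2

C7 is sp2 (one π bond).
C1: sp
C2: sp
C3: sp3
C4: sp3
C5: sp3
C6: sp3
C7: sp2 ✓
C8: sp2 ✓
C9: sp3
C10: sp
C11: sp
2 carbons are sp2.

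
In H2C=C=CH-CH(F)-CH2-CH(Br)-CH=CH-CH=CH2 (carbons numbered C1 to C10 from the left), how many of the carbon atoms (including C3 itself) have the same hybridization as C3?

C3 is sp2 (one π bond).
C1: sp2 ✓
C2: sp
C3: sp2 ✓
C4: sp3
C5: sp3
C6: sp3
C7: sp2 ✓
C8: sp2 ✓
C9: sp2 ✓
C10: sp2 ✓
6 carbons are sp2.

6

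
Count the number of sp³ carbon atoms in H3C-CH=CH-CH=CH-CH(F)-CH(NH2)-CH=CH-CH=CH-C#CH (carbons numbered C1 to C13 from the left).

C1: sp3 ✓
C2: sp2
C3: sp2
C4: sp2
C5: sp2
C6: sp3 ✓
C7: sp3 ✓
C8: sp2
C9: sp2
C10: sp2
C11: sp2
C12: sp
C13: sp
C1, C6, C7 → 3 sp3 carbons.

3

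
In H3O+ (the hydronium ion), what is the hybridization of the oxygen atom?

sp³

Three σ bonds + one lone pair = steric number 4 → sp3.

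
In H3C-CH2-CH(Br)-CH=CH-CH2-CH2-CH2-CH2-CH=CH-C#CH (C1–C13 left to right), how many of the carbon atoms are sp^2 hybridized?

C1: sp3
C2: sp3
C3: sp3
C4: sp2 ✓
C5: sp2 ✓
C6: sp3
C7: sp3
C8: sp3
C9: sp3
C10: sp2 ✓
C11: sp2 ✓
C12: sp
C13: sp
C4, C5, C10, C11 → 4 sp2 carbons.

4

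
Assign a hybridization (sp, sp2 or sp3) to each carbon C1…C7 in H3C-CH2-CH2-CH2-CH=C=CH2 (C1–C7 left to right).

C1 (4 σ bonds) has steric number 4: sp3.
C2: 4 σ bonds; 4 regions of electron density → sp3.
C3 (4 σ bonds) has steric number 4: sp3.
C4: 4 σ bonds; 4 regions of electron density → sp3.
C5 has 3 σ bonds, plus one π bond: steric number 3 → sp2.
C6 (2 σ bonds, plus two π bonds) has steric number 2: sp.
C7: 3 σ bonds, plus one π bond; 3 regions of electron density → sp2.

C1 sp3, C2 sp3, C3 sp3, C4 sp3, C5 sp2, C6 sp, C7 sp2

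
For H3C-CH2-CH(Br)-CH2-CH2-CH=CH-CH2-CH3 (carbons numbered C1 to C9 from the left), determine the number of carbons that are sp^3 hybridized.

C1: sp3 ✓
C2: sp3 ✓
C3: sp3 ✓
C4: sp3 ✓
C5: sp3 ✓
C6: sp2
C7: sp2
C8: sp3 ✓
C9: sp3 ✓
C1, C2, C3, C4, C5, C8, C9 → 7 sp3 carbons.

7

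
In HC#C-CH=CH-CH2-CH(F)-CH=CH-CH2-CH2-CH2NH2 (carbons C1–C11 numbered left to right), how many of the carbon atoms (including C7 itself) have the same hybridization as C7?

4

C7 is sp2 (one π bond).
C1: sp
C2: sp
C3: sp2 ✓
C4: sp2 ✓
C5: sp3
C6: sp3
C7: sp2 ✓
C8: sp2 ✓
C9: sp3
C10: sp3
C11: sp3
4 carbons are sp2.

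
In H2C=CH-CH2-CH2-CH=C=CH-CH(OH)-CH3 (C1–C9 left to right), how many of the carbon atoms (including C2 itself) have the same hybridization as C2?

C2 is sp2 (one π bond).
C1: sp2 ✓
C2: sp2 ✓
C3: sp3
C4: sp3
C5: sp2 ✓
C6: sp
C7: sp2 ✓
C8: sp3
C9: sp3
4 carbons are sp2.

4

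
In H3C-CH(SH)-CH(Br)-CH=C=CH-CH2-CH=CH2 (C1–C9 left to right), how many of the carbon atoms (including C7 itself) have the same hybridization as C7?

4

C7 is sp3 (only σ bonds).
C1: sp3 ✓
C2: sp3 ✓
C3: sp3 ✓
C4: sp2
C5: sp
C6: sp2
C7: sp3 ✓
C8: sp2
C9: sp2
4 carbons are sp3.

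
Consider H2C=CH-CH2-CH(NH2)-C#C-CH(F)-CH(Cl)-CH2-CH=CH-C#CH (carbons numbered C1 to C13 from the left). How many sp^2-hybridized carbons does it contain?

4

C1: sp2 ✓
C2: sp2 ✓
C3: sp3
C4: sp3
C5: sp
C6: sp
C7: sp3
C8: sp3
C9: sp3
C10: sp2 ✓
C11: sp2 ✓
C12: sp
C13: sp
C1, C2, C10, C11 → 4 sp2 carbons.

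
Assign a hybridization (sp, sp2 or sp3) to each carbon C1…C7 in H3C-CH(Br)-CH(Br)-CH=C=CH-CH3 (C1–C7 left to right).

C1 carries 4 σ bonds, giving a steric number of 4, so it is sp3.
C2 is sp3: 4 σ bonds, 4 electron-density regions.
C3 carries 4 σ bonds, giving a steric number of 4, so it is sp3.
C4 has 3 σ bonds, plus one π bond: steric number 3 → sp2.
C5: 2 σ bonds, plus two π bonds — 2 electron domains, sp.
C6 (3 σ bonds, plus one π bond) has steric number 3: sp2.
C7 is sp3: 4 σ bonds, 4 electron-density regions.

C1 sp3, C2 sp3, C3 sp3, C4 sp2, C5 sp, C6 sp2, C7 sp3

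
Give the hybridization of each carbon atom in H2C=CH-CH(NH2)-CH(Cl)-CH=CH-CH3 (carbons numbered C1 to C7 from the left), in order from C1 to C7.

C1: 3 σ bonds, plus one π bond; 3 regions of electron density → sp2.
C2 carries 3 σ bonds, plus one π bond, giving a steric number of 3, so it is sp2.
C3 carries 4 σ bonds, giving a steric number of 4, so it is sp3.
C4 carries 4 σ bonds, giving a steric number of 4, so it is sp3.
C5: 3 σ bonds, plus one π bond — 3 electron domains, sp2.
C6 has 3 σ bonds, plus one π bond: steric number 3 → sp2.
C7: 4 σ bonds; 4 regions of electron density → sp3.

C1 sp2, C2 sp2, C3 sp3, C4 sp3, C5 sp2, C6 sp2, C7 sp3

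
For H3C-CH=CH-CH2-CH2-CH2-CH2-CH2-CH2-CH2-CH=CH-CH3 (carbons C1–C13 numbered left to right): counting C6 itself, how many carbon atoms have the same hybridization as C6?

9

C6 is sp3 (only σ bonds).
C1: sp3 ✓
C2: sp2
C3: sp2
C4: sp3 ✓
C5: sp3 ✓
C6: sp3 ✓
C7: sp3 ✓
C8: sp3 ✓
C9: sp3 ✓
C10: sp3 ✓
C11: sp2
C12: sp2
C13: sp3 ✓
9 carbons are sp3.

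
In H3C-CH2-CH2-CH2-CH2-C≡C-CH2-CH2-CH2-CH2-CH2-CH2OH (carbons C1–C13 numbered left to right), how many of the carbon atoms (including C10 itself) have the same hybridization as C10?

11

C10 is sp3 (only σ bonds).
C1: sp3 ✓
C2: sp3 ✓
C3: sp3 ✓
C4: sp3 ✓
C5: sp3 ✓
C6: sp
C7: sp
C8: sp3 ✓
C9: sp3 ✓
C10: sp3 ✓
C11: sp3 ✓
C12: sp3 ✓
C13: sp3 ✓
11 carbons are sp3.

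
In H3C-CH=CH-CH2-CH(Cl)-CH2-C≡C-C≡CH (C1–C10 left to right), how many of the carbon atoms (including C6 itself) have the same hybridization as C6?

4

C6 is sp3 (only σ bonds).
C1: sp3 ✓
C2: sp2
C3: sp2
C4: sp3 ✓
C5: sp3 ✓
C6: sp3 ✓
C7: sp
C8: sp
C9: sp
C10: sp
4 carbons are sp3.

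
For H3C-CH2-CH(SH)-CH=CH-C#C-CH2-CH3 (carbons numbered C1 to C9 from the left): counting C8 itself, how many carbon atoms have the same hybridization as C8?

C8 is sp3 (only σ bonds).
C1: sp3 ✓
C2: sp3 ✓
C3: sp3 ✓
C4: sp2
C5: sp2
C6: sp
C7: sp
C8: sp3 ✓
C9: sp3 ✓
5 carbons are sp3.

5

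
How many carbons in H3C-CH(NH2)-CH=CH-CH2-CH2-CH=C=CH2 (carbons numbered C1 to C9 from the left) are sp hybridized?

C1: sp3
C2: sp3
C3: sp2
C4: sp2
C5: sp3
C6: sp3
C7: sp2
C8: sp ✓
C9: sp2
C8 → 1 sp carbon.

1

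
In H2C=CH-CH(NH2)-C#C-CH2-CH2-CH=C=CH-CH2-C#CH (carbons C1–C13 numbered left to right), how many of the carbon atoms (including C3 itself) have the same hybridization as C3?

C3 is sp3 (only σ bonds).
C1: sp2
C2: sp2
C3: sp3 ✓
C4: sp
C5: sp
C6: sp3 ✓
C7: sp3 ✓
C8: sp2
C9: sp
C10: sp2
C11: sp3 ✓
C12: sp
C13: sp
4 carbons are sp3.

4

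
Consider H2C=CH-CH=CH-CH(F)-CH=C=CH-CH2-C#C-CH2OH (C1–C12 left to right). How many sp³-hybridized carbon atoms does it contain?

3

C1: sp2
C2: sp2
C3: sp2
C4: sp2
C5: sp3 ✓
C6: sp2
C7: sp
C8: sp2
C9: sp3 ✓
C10: sp
C11: sp
C12: sp3 ✓
C5, C9, C12 → 3 sp3 carbons.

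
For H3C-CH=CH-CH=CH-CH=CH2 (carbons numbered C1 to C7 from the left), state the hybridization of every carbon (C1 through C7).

C1 sp3, C2 sp2, C3 sp2, C4 sp2, C5 sp2, C6 sp2, C7 sp2

C1 carries 4 σ bonds, giving a steric number of 4, so it is sp3.
C2: 3 σ bonds, plus one π bond; 3 regions of electron density → sp2.
C3: 3 σ bonds, plus one π bond; 3 regions of electron density → sp2.
C4: 3 σ bonds, plus one π bond — 3 electron domains, sp2.
C5 (3 σ bonds, plus one π bond) has steric number 3: sp2.
C6: 3 σ bonds, plus one π bond — 3 electron domains, sp2.
C7: 3 σ bonds, plus one π bond; 3 regions of electron density → sp2.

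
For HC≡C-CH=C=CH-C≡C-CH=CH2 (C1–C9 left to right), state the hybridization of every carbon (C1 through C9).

C1 sp, C2 sp, C3 sp2, C4 sp, C5 sp2, C6 sp, C7 sp, C8 sp2, C9 sp2

C1: 2 σ bonds, plus two π bonds — 2 electron domains, sp.
C2 has 2 σ bonds, plus two π bonds: steric number 2 → sp.
C3 — 3 σ bonds, plus one π bond. Steric number 3, so sp2.
C4: 2 σ bonds, plus two π bonds — 2 electron domains, sp.
C5 is sp2: 3 σ bonds, plus one π bond, 3 electron-density regions.
C6 carries 2 σ bonds, plus two π bonds, giving a steric number of 2, so it is sp.
C7: 2 σ bonds, plus two π bonds — 2 electron domains, sp.
C8: 3 σ bonds, plus one π bond; 3 regions of electron density → sp2.
C9 (3 σ bonds, plus one π bond) has steric number 3: sp2.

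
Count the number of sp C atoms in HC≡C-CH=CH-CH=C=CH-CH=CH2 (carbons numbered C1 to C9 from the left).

3

C1: sp ✓
C2: sp ✓
C3: sp2
C4: sp2
C5: sp2
C6: sp ✓
C7: sp2
C8: sp2
C9: sp2
C1, C2, C6 → 3 sp carbons.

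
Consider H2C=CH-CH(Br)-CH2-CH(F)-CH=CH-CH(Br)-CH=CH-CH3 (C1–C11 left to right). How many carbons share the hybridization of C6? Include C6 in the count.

6

C6 is sp2 (one π bond).
C1: sp2 ✓
C2: sp2 ✓
C3: sp3
C4: sp3
C5: sp3
C6: sp2 ✓
C7: sp2 ✓
C8: sp3
C9: sp2 ✓
C10: sp2 ✓
C11: sp3
6 carbons are sp2.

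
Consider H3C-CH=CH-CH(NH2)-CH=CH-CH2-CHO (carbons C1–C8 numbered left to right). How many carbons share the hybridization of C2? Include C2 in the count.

5

C2 is sp2 (one π bond).
C1: sp3
C2: sp2 ✓
C3: sp2 ✓
C4: sp3
C5: sp2 ✓
C6: sp2 ✓
C7: sp3
C8: sp2 ✓
5 carbons are sp2.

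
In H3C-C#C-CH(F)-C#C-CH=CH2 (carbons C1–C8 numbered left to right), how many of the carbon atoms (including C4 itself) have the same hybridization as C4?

C4 is sp3 (only σ bonds).
C1: sp3 ✓
C2: sp
C3: sp
C4: sp3 ✓
C5: sp
C6: sp
C7: sp2
C8: sp2
2 carbons are sp3.

2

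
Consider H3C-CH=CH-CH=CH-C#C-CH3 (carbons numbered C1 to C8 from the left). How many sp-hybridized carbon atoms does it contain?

2

C1: sp3
C2: sp2
C3: sp2
C4: sp2
C5: sp2
C6: sp ✓
C7: sp ✓
C8: sp3
C6, C7 → 2 sp carbons.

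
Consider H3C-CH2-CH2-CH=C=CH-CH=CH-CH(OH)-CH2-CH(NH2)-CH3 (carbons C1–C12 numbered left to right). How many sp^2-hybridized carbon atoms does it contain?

4

C1: sp3
C2: sp3
C3: sp3
C4: sp2 ✓
C5: sp
C6: sp2 ✓
C7: sp2 ✓
C8: sp2 ✓
C9: sp3
C10: sp3
C11: sp3
C12: sp3
C4, C6, C7, C8 → 4 sp2 carbons.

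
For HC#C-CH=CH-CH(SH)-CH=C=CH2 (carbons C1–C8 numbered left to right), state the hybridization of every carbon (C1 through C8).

C1 is sp: 2 σ bonds, plus two π bonds, 2 electron-density regions.
C2: 2 σ bonds, plus two π bonds — 2 electron domains, sp.
C3 has 3 σ bonds, plus one π bond: steric number 3 → sp2.
C4 carries 3 σ bonds, plus one π bond, giving a steric number of 3, so it is sp2.
C5 is sp3: 4 σ bonds, 4 electron-density regions.
C6: 3 σ bonds, plus one π bond; 3 regions of electron density → sp2.
C7: 2 σ bonds, plus two π bonds — 2 electron domains, sp.
C8 is sp2: 3 σ bonds, plus one π bond, 3 electron-density regions.

C1 sp, C2 sp, C3 sp2, C4 sp2, C5 sp3, C6 sp2, C7 sp, C8 sp2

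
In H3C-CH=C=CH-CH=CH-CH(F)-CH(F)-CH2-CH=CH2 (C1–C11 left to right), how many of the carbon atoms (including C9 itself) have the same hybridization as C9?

4

C9 is sp3 (only σ bonds).
C1: sp3 ✓
C2: sp2
C3: sp
C4: sp2
C5: sp2
C6: sp2
C7: sp3 ✓
C8: sp3 ✓
C9: sp3 ✓
C10: sp2
C11: sp2
4 carbons are sp3.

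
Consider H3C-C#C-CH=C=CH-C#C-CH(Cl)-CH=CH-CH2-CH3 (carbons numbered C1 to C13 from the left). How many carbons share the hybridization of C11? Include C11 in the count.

4

C11 is sp2 (one π bond).
C1: sp3
C2: sp
C3: sp
C4: sp2 ✓
C5: sp
C6: sp2 ✓
C7: sp
C8: sp
C9: sp3
C10: sp2 ✓
C11: sp2 ✓
C12: sp3
C13: sp3
4 carbons are sp2.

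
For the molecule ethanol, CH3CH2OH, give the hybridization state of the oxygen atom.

The oxygen atom is sp3: 2 σ bonds and 2 lone pairs, 4 electron-density regions.

sp3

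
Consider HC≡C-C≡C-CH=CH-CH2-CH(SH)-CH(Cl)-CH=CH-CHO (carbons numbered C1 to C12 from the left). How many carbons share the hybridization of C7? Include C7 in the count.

3

C7 is sp3 (only σ bonds).
C1: sp
C2: sp
C3: sp
C4: sp
C5: sp2
C6: sp2
C7: sp3 ✓
C8: sp3 ✓
C9: sp3 ✓
C10: sp2
C11: sp2
C12: sp2
3 carbons are sp3.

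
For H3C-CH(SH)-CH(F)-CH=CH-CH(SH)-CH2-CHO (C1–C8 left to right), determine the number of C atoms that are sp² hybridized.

C1: sp3
C2: sp3
C3: sp3
C4: sp2 ✓
C5: sp2 ✓
C6: sp3
C7: sp3
C8: sp2 ✓
C4, C5, C8 → 3 sp2 carbons.

3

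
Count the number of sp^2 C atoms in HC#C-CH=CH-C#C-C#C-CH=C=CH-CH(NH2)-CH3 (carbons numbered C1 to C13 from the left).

C1: sp
C2: sp
C3: sp2 ✓
C4: sp2 ✓
C5: sp
C6: sp
C7: sp
C8: sp
C9: sp2 ✓
C10: sp
C11: sp2 ✓
C12: sp3
C13: sp3
C3, C4, C9, C11 → 4 sp2 carbons.

4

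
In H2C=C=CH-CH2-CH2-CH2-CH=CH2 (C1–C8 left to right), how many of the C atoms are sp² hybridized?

4

C1: sp2 ✓
C2: sp
C3: sp2 ✓
C4: sp3
C5: sp3
C6: sp3
C7: sp2 ✓
C8: sp2 ✓
C1, C3, C7, C8 → 4 sp2 carbons.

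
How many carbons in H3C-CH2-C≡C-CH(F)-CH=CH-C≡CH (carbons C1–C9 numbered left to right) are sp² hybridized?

C1: sp3
C2: sp3
C3: sp
C4: sp
C5: sp3
C6: sp2 ✓
C7: sp2 ✓
C8: sp
C9: sp
C6, C7 → 2 sp2 carbons.

2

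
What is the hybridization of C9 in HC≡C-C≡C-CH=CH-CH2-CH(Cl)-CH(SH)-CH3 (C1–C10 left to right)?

sp³

C9 (4 σ bonds) has steric number 4: sp3.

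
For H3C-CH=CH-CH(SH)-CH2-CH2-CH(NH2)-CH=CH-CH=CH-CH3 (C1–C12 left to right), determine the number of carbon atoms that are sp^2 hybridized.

6

C1: sp3
C2: sp2 ✓
C3: sp2 ✓
C4: sp3
C5: sp3
C6: sp3
C7: sp3
C8: sp2 ✓
C9: sp2 ✓
C10: sp2 ✓
C11: sp2 ✓
C12: sp3
C2, C3, C8, C9, C10, C11 → 6 sp2 carbons.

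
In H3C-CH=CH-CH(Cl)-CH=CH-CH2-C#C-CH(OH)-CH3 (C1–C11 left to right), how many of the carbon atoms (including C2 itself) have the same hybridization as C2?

4

C2 is sp2 (one π bond).
C1: sp3
C2: sp2 ✓
C3: sp2 ✓
C4: sp3
C5: sp2 ✓
C6: sp2 ✓
C7: sp3
C8: sp
C9: sp
C10: sp3
C11: sp3
4 carbons are sp2.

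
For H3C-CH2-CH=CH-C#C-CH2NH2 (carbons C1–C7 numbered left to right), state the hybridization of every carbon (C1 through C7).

C1 sp3, C2 sp3, C3 sp2, C4 sp2, C5 sp, C6 sp, C7 sp3

C1 — 4 σ bonds. Steric number 4, so sp3.
C2 (4 σ bonds) has steric number 4: sp3.
C3 (3 σ bonds, plus one π bond) has steric number 3: sp2.
C4 (3 σ bonds, plus one π bond) has steric number 3: sp2.
C5 — 2 σ bonds, plus two π bonds. Steric number 2, so sp.
C6 — 2 σ bonds, plus two π bonds. Steric number 2, so sp.
C7 is sp3: 4 σ bonds, 4 electron-density regions.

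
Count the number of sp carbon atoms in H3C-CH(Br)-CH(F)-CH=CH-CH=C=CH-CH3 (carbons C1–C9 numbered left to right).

C1: sp3
C2: sp3
C3: sp3
C4: sp2
C5: sp2
C6: sp2
C7: sp ✓
C8: sp2
C9: sp3
C7 → 1 sp carbon.

1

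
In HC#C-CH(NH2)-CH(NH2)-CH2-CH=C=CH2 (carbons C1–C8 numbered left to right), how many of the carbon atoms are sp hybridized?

3

C1: sp ✓
C2: sp ✓
C3: sp3
C4: sp3
C5: sp3
C6: sp2
C7: sp ✓
C8: sp2
C1, C2, C7 → 3 sp carbons.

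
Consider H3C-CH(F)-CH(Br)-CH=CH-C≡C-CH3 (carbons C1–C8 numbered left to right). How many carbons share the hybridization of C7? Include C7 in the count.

C7 is sp (two π bonds).
C1: sp3
C2: sp3
C3: sp3
C4: sp2
C5: sp2
C6: sp ✓
C7: sp ✓
C8: sp3
2 carbons are sp.

2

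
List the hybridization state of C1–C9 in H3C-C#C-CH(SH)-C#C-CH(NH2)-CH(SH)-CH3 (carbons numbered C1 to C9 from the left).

C1 sp3, C2 sp, C3 sp, C4 sp3, C5 sp, C6 sp, C7 sp3, C8 sp3, C9 sp3

C1 has 4 σ bonds: steric number 4 → sp3.
C2: 2 σ bonds, plus two π bonds — 2 electron domains, sp.
C3 (2 σ bonds, plus two π bonds) has steric number 2: sp.
C4: 4 σ bonds — 4 electron domains, sp3.
C5 carries 2 σ bonds, plus two π bonds, giving a steric number of 2, so it is sp.
C6: 2 σ bonds, plus two π bonds — 2 electron domains, sp.
C7 has 4 σ bonds: steric number 4 → sp3.
C8: 4 σ bonds; 4 regions of electron density → sp3.
C9: 4 σ bonds — 4 electron domains, sp3.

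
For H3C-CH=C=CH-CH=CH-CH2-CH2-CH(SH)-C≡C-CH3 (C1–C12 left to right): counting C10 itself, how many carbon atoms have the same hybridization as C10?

C10 is sp (two π bonds).
C1: sp3
C2: sp2
C3: sp ✓
C4: sp2
C5: sp2
C6: sp2
C7: sp3
C8: sp3
C9: sp3
C10: sp ✓
C11: sp ✓
C12: sp3
3 carbons are sp.

3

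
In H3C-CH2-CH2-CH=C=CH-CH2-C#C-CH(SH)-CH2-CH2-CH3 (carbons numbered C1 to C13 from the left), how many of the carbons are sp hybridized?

C1: sp3
C2: sp3
C3: sp3
C4: sp2
C5: sp ✓
C6: sp2
C7: sp3
C8: sp ✓
C9: sp ✓
C10: sp3
C11: sp3
C12: sp3
C13: sp3
C5, C8, C9 → 3 sp carbons.

3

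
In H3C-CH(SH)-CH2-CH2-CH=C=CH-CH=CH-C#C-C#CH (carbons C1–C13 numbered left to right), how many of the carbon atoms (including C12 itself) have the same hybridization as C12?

C12 is sp (two π bonds).
C1: sp3
C2: sp3
C3: sp3
C4: sp3
C5: sp2
C6: sp ✓
C7: sp2
C8: sp2
C9: sp2
C10: sp ✓
C11: sp ✓
C12: sp ✓
C13: sp ✓
5 carbons are sp.

5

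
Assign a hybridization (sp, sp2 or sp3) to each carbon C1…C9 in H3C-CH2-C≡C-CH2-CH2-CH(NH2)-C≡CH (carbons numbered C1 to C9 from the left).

C1 (4 σ bonds) has steric number 4: sp3.
C2: 4 σ bonds; 4 regions of electron density → sp3.
C3: 2 σ bonds, plus two π bonds; 2 regions of electron density → sp.
C4 carries 2 σ bonds, plus two π bonds, giving a steric number of 2, so it is sp.
C5 is sp3: 4 σ bonds, 4 electron-density regions.
C6 is sp3: 4 σ bonds, 4 electron-density regions.
C7 is sp3: 4 σ bonds, 4 electron-density regions.
C8: 2 σ bonds, plus two π bonds; 2 regions of electron density → sp.
C9 is sp: 2 σ bonds, plus two π bonds, 2 electron-density regions.

C1 sp3, C2 sp3, C3 sp, C4 sp, C5 sp3, C6 sp3, C7 sp3, C8 sp, C9 sp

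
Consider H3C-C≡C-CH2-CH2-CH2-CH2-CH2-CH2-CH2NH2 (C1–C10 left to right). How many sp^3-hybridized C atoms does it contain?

C1: sp3 ✓
C2: sp
C3: sp
C4: sp3 ✓
C5: sp3 ✓
C6: sp3 ✓
C7: sp3 ✓
C8: sp3 ✓
C9: sp3 ✓
C10: sp3 ✓
C1, C4, C5, C6, C7, C8, C9, C10 → 8 sp3 carbons.

8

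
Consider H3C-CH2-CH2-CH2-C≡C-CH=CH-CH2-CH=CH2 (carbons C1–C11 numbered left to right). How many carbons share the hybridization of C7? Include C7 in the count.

4

C7 is sp2 (one π bond).
C1: sp3
C2: sp3
C3: sp3
C4: sp3
C5: sp
C6: sp
C7: sp2 ✓
C8: sp2 ✓
C9: sp3
C10: sp2 ✓
C11: sp2 ✓
4 carbons are sp2.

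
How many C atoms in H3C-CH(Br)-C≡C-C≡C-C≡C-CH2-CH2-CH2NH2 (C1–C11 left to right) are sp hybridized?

C1: sp3
C2: sp3
C3: sp ✓
C4: sp ✓
C5: sp ✓
C6: sp ✓
C7: sp ✓
C8: sp ✓
C9: sp3
C10: sp3
C11: sp3
C3, C4, C5, C6, C7, C8 → 6 sp carbons.

6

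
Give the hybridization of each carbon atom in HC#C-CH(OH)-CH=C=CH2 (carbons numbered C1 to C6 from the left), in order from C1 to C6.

C1 (2 σ bonds, plus two π bonds) has steric number 2: sp.
C2 carries 2 σ bonds, plus two π bonds, giving a steric number of 2, so it is sp.
C3 has 4 σ bonds: steric number 4 → sp3.
C4 carries 3 σ bonds, plus one π bond, giving a steric number of 3, so it is sp2.
C5 (2 σ bonds, plus two π bonds) has steric number 2: sp.
C6: 3 σ bonds, plus one π bond — 3 electron domains, sp2.

C1 sp, C2 sp, C3 sp3, C4 sp2, C5 sp, C6 sp2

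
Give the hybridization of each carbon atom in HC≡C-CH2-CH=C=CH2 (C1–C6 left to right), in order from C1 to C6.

C1 sp, C2 sp, C3 sp3, C4 sp2, C5 sp, C6 sp2

C1 has 2 σ bonds, plus two π bonds: steric number 2 → sp.
C2 has 2 σ bonds, plus two π bonds: steric number 2 → sp.
C3 is sp3: 4 σ bonds, 4 electron-density regions.
C4 (3 σ bonds, plus one π bond) has steric number 3: sp2.
C5 — 2 σ bonds, plus two π bonds. Steric number 2, so sp.
C6: 3 σ bonds, plus one π bond; 3 regions of electron density → sp2.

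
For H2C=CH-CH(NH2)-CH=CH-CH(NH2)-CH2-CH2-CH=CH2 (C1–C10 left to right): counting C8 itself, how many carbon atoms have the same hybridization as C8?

4

C8 is sp3 (only σ bonds).
C1: sp2
C2: sp2
C3: sp3 ✓
C4: sp2
C5: sp2
C6: sp3 ✓
C7: sp3 ✓
C8: sp3 ✓
C9: sp2
C10: sp2
4 carbons are sp3.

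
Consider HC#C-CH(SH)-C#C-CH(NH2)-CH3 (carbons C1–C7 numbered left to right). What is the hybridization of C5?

sp

C5: 2 σ bonds, plus two π bonds — 2 electron domains, sp.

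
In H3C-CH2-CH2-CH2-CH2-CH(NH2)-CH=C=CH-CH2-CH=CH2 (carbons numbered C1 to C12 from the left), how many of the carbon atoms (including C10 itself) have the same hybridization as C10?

7

C10 is sp3 (only σ bonds).
C1: sp3 ✓
C2: sp3 ✓
C3: sp3 ✓
C4: sp3 ✓
C5: sp3 ✓
C6: sp3 ✓
C7: sp2
C8: sp
C9: sp2
C10: sp3 ✓
C11: sp2
C12: sp2
7 carbons are sp3.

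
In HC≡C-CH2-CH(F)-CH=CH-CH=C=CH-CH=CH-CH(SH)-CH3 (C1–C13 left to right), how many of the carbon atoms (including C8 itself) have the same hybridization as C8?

C8 is sp (two π bonds).
C1: sp ✓
C2: sp ✓
C3: sp3
C4: sp3
C5: sp2
C6: sp2
C7: sp2
C8: sp ✓
C9: sp2
C10: sp2
C11: sp2
C12: sp3
C13: sp3
3 carbons are sp.

3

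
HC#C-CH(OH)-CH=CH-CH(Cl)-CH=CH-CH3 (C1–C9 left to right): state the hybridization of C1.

C1 is sp: 2 σ bonds, plus two π bonds, 2 electron-density regions.

sp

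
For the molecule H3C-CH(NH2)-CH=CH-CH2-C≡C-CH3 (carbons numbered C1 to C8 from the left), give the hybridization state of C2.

sp3

C2: 4 σ bonds — 4 electron domains, sp3.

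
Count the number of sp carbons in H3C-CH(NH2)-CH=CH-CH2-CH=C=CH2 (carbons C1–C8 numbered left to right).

1

C1: sp3
C2: sp3
C3: sp2
C4: sp2
C5: sp3
C6: sp2
C7: sp ✓
C8: sp2
C7 → 1 sp carbon.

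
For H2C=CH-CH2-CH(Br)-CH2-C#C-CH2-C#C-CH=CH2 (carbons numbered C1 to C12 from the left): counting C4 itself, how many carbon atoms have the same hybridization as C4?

C4 is sp3 (only σ bonds).
C1: sp2
C2: sp2
C3: sp3 ✓
C4: sp3 ✓
C5: sp3 ✓
C6: sp
C7: sp
C8: sp3 ✓
C9: sp
C10: sp
C11: sp2
C12: sp2
4 carbons are sp3.

4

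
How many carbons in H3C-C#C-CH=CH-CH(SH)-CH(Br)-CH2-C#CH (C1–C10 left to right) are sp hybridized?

4

C1: sp3
C2: sp ✓
C3: sp ✓
C4: sp2
C5: sp2
C6: sp3
C7: sp3
C8: sp3
C9: sp ✓
C10: sp ✓
C2, C3, C9, C10 → 4 sp carbons.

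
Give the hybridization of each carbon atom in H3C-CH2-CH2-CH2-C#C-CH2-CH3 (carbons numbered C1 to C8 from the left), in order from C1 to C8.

C1 sp3, C2 sp3, C3 sp3, C4 sp3, C5 sp, C6 sp, C7 sp3, C8 sp3

C1 has 4 σ bonds: steric number 4 → sp3.
C2 — 4 σ bonds. Steric number 4, so sp3.
C3: 4 σ bonds — 4 electron domains, sp3.
C4 is sp3: 4 σ bonds, 4 electron-density regions.
C5 is sp: 2 σ bonds, plus two π bonds, 2 electron-density regions.
C6: 2 σ bonds, plus two π bonds — 2 electron domains, sp.
C7 — 4 σ bonds. Steric number 4, so sp3.
C8 carries 4 σ bonds, giving a steric number of 4, so it is sp3.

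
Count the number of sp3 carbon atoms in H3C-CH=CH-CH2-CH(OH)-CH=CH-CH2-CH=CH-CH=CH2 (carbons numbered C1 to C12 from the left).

C1: sp3 ✓
C2: sp2
C3: sp2
C4: sp3 ✓
C5: sp3 ✓
C6: sp2
C7: sp2
C8: sp3 ✓
C9: sp2
C10: sp2
C11: sp2
C12: sp2
C1, C4, C5, C8 → 4 sp3 carbons.

4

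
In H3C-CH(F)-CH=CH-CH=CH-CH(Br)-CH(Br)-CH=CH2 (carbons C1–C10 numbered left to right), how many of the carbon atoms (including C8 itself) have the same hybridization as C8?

C8 is sp3 (only σ bonds).
C1: sp3 ✓
C2: sp3 ✓
C3: sp2
C4: sp2
C5: sp2
C6: sp2
C7: sp3 ✓
C8: sp3 ✓
C9: sp2
C10: sp2
4 carbons are sp3.

4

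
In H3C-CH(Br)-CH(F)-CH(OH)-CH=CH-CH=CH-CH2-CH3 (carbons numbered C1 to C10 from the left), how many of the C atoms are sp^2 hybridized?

C1: sp3
C2: sp3
C3: sp3
C4: sp3
C5: sp2 ✓
C6: sp2 ✓
C7: sp2 ✓
C8: sp2 ✓
C9: sp3
C10: sp3
C5, C6, C7, C8 → 4 sp2 carbons.

4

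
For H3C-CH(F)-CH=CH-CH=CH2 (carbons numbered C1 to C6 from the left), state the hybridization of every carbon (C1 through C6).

C1 — 4 σ bonds. Steric number 4, so sp3.
C2: 4 σ bonds; 4 regions of electron density → sp3.
C3 is sp2: 3 σ bonds, plus one π bond, 3 electron-density regions.
C4 has 3 σ bonds, plus one π bond: steric number 3 → sp2.
C5 — 3 σ bonds, plus one π bond. Steric number 3, so sp2.
C6 is sp2: 3 σ bonds, plus one π bond, 3 electron-density regions.

C1 sp3, C2 sp3, C3 sp2, C4 sp2, C5 sp2, C6 sp2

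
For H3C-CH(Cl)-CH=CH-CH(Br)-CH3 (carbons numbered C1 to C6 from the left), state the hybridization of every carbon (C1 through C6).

C1 is sp3: 4 σ bonds, 4 electron-density regions.
C2 is sp3: 4 σ bonds, 4 electron-density regions.
C3 (3 σ bonds, plus one π bond) has steric number 3: sp2.
C4 is sp2: 3 σ bonds, plus one π bond, 3 electron-density regions.
C5: 4 σ bonds; 4 regions of electron density → sp3.
C6 (4 σ bonds) has steric number 4: sp3.

C1 sp3, C2 sp3, C3 sp2, C4 sp2, C5 sp3, C6 sp3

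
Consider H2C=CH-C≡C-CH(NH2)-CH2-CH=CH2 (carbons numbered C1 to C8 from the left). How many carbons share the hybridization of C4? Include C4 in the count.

2

C4 is sp (two π bonds).
C1: sp2
C2: sp2
C3: sp ✓
C4: sp ✓
C5: sp3
C6: sp3
C7: sp2
C8: sp2
2 carbons are sp.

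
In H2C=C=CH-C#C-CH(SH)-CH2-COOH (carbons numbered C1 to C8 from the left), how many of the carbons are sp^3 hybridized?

2

C1: sp2
C2: sp
C3: sp2
C4: sp
C5: sp
C6: sp3 ✓
C7: sp3 ✓
C8: sp2
C6, C7 → 2 sp3 carbons.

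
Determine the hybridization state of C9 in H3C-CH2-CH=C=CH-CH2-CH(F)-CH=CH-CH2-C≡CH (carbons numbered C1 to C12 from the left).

sp^2

C9: 3 σ bonds, plus one π bond — 3 electron domains, sp2.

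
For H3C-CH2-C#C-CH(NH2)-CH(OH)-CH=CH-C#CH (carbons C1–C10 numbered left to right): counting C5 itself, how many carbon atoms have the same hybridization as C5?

C5 is sp3 (only σ bonds).
C1: sp3 ✓
C2: sp3 ✓
C3: sp
C4: sp
C5: sp3 ✓
C6: sp3 ✓
C7: sp2
C8: sp2
C9: sp
C10: sp
4 carbons are sp3.

4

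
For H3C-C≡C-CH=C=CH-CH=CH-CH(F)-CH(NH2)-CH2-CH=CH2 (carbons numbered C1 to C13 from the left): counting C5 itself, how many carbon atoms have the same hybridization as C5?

C5 is sp (two π bonds).
C1: sp3
C2: sp ✓
C3: sp ✓
C4: sp2
C5: sp ✓
C6: sp2
C7: sp2
C8: sp2
C9: sp3
C10: sp3
C11: sp3
C12: sp2
C13: sp2
3 carbons are sp.

3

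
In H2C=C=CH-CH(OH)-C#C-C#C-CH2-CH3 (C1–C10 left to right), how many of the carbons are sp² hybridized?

C1: sp2 ✓
C2: sp
C3: sp2 ✓
C4: sp3
C5: sp
C6: sp
C7: sp
C8: sp
C9: sp3
C10: sp3
C1, C3 → 2 sp2 carbons.

2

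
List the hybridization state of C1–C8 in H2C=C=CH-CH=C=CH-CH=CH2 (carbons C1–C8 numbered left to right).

C1 sp2, C2 sp, C3 sp2, C4 sp2, C5 sp, C6 sp2, C7 sp2, C8 sp2

C1 carries 3 σ bonds, plus one π bond, giving a steric number of 3, so it is sp2.
C2: 2 σ bonds, plus two π bonds; 2 regions of electron density → sp.
C3 carries 3 σ bonds, plus one π bond, giving a steric number of 3, so it is sp2.
C4: 3 σ bonds, plus one π bond — 3 electron domains, sp2.
C5 is sp: 2 σ bonds, plus two π bonds, 2 electron-density regions.
C6: 3 σ bonds, plus one π bond; 3 regions of electron density → sp2.
C7 carries 3 σ bonds, plus one π bond, giving a steric number of 3, so it is sp2.
C8: 3 σ bonds, plus one π bond — 3 electron domains, sp2.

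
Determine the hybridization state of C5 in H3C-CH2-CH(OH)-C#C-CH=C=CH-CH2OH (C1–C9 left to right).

sp

C5: 2 σ bonds, plus two π bonds; 2 regions of electron density → sp.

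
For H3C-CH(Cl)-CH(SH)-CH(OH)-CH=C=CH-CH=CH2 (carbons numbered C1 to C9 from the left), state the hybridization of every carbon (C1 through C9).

C1 sp3, C2 sp3, C3 sp3, C4 sp3, C5 sp2, C6 sp, C7 sp2, C8 sp2, C9 sp2

C1: 4 σ bonds — 4 electron domains, sp3.
C2 has 4 σ bonds: steric number 4 → sp3.
C3 — 4 σ bonds. Steric number 4, so sp3.
C4 is sp3: 4 σ bonds, 4 electron-density regions.
C5 has 3 σ bonds, plus one π bond: steric number 3 → sp2.
C6 is sp: 2 σ bonds, plus two π bonds, 2 electron-density regions.
C7 has 3 σ bonds, plus one π bond: steric number 3 → sp2.
C8 carries 3 σ bonds, plus one π bond, giving a steric number of 3, so it is sp2.
C9: 3 σ bonds, plus one π bond; 3 regions of electron density → sp2.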